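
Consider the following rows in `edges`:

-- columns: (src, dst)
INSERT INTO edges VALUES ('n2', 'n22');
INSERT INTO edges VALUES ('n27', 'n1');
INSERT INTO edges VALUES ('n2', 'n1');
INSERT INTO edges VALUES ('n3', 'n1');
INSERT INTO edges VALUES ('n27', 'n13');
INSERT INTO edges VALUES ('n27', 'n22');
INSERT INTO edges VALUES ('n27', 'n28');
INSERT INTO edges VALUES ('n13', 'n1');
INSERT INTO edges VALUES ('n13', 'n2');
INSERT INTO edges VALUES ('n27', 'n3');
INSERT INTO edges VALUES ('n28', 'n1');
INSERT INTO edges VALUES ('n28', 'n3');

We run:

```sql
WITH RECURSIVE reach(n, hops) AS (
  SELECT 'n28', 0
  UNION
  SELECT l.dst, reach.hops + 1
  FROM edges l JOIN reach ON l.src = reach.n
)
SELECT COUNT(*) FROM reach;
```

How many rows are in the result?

4

Base: (n28, hops=0).
Iteration 1: edges from {n28} -> (n1, hops=1), (n3, hops=1).
Iteration 2: edges from {n1,n3} -> (n1, hops=2).
Iteration 3: no outgoing edges from {n1}; recursion stops.
Total rows emitted: 4.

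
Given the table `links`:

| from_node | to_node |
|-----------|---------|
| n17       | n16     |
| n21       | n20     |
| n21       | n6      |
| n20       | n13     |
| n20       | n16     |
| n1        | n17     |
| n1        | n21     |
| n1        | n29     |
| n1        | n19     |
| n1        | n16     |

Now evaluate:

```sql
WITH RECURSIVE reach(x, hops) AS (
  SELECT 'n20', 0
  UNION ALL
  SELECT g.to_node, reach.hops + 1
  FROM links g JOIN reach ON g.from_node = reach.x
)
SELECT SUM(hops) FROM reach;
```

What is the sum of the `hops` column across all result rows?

Base: (n20, hops=0).
Iteration 1: edges from {n20} -> (n13, hops=1), (n16, hops=1).
Iteration 2: no outgoing edges from {n13,n16}; recursion stops.
SUM(hops) = 0 + 1 + 1 = 2.

2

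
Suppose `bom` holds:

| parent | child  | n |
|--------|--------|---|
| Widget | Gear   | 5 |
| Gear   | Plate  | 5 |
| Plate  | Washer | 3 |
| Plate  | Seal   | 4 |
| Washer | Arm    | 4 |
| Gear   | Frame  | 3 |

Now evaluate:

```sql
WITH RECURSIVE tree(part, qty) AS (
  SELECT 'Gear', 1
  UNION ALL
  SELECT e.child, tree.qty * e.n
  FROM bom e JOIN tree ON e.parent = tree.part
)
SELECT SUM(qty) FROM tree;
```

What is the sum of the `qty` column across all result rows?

104

Base: (Gear, qty=1).
Iteration 1: components of {Gear} -> Frame = 1*3 = 3, Plate = 1*5 = 5.
Iteration 2: components of {Frame,Plate} -> Seal = 5*4 = 20, Washer = 5*3 = 15.
Iteration 3: components of {Seal,Washer} -> Arm = 15*4 = 60.
Iteration 4: no further components; recursion stops.
SUM(qty) = 1 + 5 + 3 + 15 + 20 + 60 = 104.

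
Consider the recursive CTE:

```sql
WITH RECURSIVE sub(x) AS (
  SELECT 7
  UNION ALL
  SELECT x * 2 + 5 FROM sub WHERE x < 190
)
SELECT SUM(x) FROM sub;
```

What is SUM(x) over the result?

726

Base: x=7.
Iteration 1: 7 < 190 holds -> x = 7 * 2 + 5 = 19.
Iteration 2: 19 < 190 holds -> x = 19 * 2 + 5 = 43.
Iteration 3: 43 < 190 holds -> x = 43 * 2 + 5 = 91.
Iteration 4: 91 < 190 holds -> x = 91 * 2 + 5 = 187.
Iteration 5: 187 < 190 holds -> x = 187 * 2 + 5 = 379.
Iteration 6: 379 < 190 fails; recursion stops.
SUM(x) = 7 + 19 + 43 + 91 + 187 + 379 = 726.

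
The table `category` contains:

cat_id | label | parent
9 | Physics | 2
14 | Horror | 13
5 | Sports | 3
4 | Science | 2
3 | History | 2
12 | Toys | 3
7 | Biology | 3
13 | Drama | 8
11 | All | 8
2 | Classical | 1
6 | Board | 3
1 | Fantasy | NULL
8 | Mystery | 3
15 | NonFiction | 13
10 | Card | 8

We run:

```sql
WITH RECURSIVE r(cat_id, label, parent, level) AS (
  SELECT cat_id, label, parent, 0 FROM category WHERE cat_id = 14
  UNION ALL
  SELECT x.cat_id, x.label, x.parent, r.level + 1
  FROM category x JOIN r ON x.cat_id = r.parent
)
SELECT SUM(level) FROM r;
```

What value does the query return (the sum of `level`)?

15

Base: cat_id=14 (Horror), parent=13, level 0.
Iteration 1: join on cat_id=13 -> Drama (id 13, parent=8, level 1).
Iteration 2: join on cat_id=8 -> Mystery (id 8, parent=3, level 2).
Iteration 3: join on cat_id=3 -> History (id 3, parent=2, level 3).
Iteration 4: join on cat_id=2 -> Classical (id 2, parent=1, level 4).
Iteration 5: join on cat_id=1 -> Fantasy (id 1, parent=NULL, level 5).
Iteration 6: parent is NULL; no match; recursion stops.
SUM(level) = 0 + 1 + 2 + 3 + 4 + 5 = 15.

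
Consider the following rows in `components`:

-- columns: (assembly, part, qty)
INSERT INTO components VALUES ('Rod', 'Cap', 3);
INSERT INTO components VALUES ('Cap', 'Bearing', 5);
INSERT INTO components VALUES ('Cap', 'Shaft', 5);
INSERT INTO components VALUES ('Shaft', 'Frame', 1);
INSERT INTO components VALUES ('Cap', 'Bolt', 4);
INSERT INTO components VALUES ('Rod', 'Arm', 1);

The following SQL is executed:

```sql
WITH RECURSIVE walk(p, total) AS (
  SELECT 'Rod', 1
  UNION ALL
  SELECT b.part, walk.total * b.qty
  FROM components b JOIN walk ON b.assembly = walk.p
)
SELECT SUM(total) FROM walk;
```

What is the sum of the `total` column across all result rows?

62

Base: (Rod, total=1).
Iteration 1: components of {Rod} -> Arm = 1*1 = 1, Cap = 1*3 = 3.
Iteration 2: components of {Arm,Cap} -> Bearing = 3*5 = 15, Bolt = 3*4 = 12, Shaft = 3*5 = 15.
Iteration 3: components of {Bearing,Bolt,Shaft} -> Frame = 15*1 = 15.
Iteration 4: no further components; recursion stops.
SUM(total) = 1 + 3 + 1 + 15 + 15 + 12 + 15 = 62.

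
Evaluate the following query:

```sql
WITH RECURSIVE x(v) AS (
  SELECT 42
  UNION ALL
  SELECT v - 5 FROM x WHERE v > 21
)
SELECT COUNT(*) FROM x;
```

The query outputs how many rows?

Base: v=42.
Iteration 1: 42 > 21 holds -> v = 42 - 5 = 37.
Iteration 2: 37 > 21 holds -> v = 37 - 5 = 32.
Iteration 3: 32 > 21 holds -> v = 32 - 5 = 27.
Iteration 4: 27 > 21 holds -> v = 27 - 5 = 22.
Iteration 5: 22 > 21 holds -> v = 22 - 5 = 17.
Iteration 6: 17 > 21 fails; recursion stops.
Total rows emitted: 6.

6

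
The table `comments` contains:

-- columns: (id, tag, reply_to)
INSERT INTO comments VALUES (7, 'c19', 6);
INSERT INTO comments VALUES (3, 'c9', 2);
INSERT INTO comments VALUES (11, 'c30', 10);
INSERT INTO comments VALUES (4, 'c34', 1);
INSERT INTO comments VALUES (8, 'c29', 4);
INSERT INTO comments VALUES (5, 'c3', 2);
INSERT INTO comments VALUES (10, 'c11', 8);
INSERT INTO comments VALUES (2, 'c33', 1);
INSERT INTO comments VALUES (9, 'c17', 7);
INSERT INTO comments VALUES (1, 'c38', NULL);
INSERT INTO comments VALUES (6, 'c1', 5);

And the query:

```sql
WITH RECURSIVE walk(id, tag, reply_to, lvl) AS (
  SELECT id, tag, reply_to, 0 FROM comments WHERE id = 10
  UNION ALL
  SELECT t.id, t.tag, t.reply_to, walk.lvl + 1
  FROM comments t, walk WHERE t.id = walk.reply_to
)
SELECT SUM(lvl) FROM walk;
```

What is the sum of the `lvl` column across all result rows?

6

Base: id=10 (c11), reply_to=8, lvl 0.
Iteration 1: join on id=8 -> c29 (id 8, reply_to=4, lvl 1).
Iteration 2: join on id=4 -> c34 (id 4, reply_to=1, lvl 2).
Iteration 3: join on id=1 -> c38 (id 1, reply_to=NULL, lvl 3).
Iteration 4: reply_to is NULL; no match; recursion stops.
SUM(lvl) = 0 + 1 + 2 + 3 = 6.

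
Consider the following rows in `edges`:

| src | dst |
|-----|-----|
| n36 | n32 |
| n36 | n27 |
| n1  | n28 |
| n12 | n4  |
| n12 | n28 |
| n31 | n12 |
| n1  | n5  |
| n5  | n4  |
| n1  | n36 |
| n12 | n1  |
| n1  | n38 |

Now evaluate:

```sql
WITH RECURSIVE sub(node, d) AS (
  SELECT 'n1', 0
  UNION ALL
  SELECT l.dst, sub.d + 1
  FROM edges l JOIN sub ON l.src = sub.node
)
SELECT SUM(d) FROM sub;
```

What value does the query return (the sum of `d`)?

10

Base: (n1, d=0).
Iteration 1: edges from {n1} -> (n28, d=1), (n36, d=1), (n38, d=1), (n5, d=1).
Iteration 2: edges from {n28,n36,n38,n5} -> (n27, d=2), (n32, d=2), (n4, d=2).
Iteration 3: no outgoing edges from {n27,n32,n4}; recursion stops.
SUM(d) = 0 + 1 + 1 + 1 + 1 + 2 + 2 + 2 = 10.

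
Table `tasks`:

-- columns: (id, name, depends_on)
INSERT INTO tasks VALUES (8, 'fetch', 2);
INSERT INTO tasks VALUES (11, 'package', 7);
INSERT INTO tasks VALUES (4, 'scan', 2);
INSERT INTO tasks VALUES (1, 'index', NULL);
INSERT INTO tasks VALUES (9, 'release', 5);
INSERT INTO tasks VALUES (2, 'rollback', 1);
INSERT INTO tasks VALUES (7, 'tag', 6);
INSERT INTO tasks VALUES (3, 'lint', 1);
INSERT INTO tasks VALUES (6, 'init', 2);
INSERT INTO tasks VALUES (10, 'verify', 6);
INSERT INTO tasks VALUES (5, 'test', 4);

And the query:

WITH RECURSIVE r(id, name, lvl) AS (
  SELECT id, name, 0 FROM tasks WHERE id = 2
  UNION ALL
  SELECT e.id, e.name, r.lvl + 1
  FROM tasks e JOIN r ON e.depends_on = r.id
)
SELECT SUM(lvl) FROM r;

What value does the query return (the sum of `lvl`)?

Base: id=2 (rollback) at lvl 0.
Iteration 1: rows with depends_on in {2} -> scan (id 4, lvl 1), init (id 6, lvl 1), fetch (id 8, lvl 1).
Iteration 2: rows with depends_on in {4,6,8} -> test (id 5, lvl 2), tag (id 7, lvl 2), verify (id 10, lvl 2).
Iteration 3: rows with depends_on in {5,7,10} -> release (id 9, lvl 3), package (id 11, lvl 3).
Iteration 4: no rows with depends_on in {9,11}; recursion stops.
SUM(lvl) = 0 + 1 + 1 + 1 + 2 + 2 + 2 + 3 + 3 = 15.

15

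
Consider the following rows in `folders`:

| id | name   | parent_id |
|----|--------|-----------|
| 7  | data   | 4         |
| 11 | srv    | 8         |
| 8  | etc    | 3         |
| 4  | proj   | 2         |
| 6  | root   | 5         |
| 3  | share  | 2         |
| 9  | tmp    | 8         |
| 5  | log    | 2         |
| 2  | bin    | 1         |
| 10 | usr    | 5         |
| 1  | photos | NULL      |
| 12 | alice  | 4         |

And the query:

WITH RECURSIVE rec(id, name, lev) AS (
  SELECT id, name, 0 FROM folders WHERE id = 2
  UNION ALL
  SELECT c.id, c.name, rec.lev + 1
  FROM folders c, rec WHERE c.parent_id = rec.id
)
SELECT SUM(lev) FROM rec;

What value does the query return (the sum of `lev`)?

19

Base: id=2 (bin) at lev 0.
Iteration 1: rows with parent_id in {2} -> share (id 3, lev 1), proj (id 4, lev 1), log (id 5, lev 1).
Iteration 2: rows with parent_id in {3,4,5} -> root (id 6, lev 2), data (id 7, lev 2), etc (id 8, lev 2), usr (id 10, lev 2), alice (id 12, lev 2).
Iteration 3: rows with parent_id in {6,7,8,10,12} -> tmp (id 9, lev 3), srv (id 11, lev 3).
Iteration 4: no rows with parent_id in {9,11}; recursion stops.
SUM(lev) = 0 + 1 + 1 + 1 + 2 + 2 + 2 + 2 + 2 + 3 + 3 = 19.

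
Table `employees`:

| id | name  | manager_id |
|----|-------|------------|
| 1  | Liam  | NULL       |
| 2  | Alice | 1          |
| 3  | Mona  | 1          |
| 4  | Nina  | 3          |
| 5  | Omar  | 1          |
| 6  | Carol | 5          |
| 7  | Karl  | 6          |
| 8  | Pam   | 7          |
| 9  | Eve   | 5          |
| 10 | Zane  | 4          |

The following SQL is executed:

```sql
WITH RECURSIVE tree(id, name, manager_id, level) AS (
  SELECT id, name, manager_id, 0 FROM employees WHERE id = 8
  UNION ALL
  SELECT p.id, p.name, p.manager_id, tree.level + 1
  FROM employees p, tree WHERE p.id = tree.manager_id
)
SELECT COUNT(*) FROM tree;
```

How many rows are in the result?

Base: id=8 (Pam), manager_id=7, level 0.
Iteration 1: join on id=7 -> Karl (id 7, manager_id=6, level 1).
Iteration 2: join on id=6 -> Carol (id 6, manager_id=5, level 2).
Iteration 3: join on id=5 -> Omar (id 5, manager_id=1, level 3).
Iteration 4: join on id=1 -> Liam (id 1, manager_id=NULL, level 4).
Iteration 5: manager_id is NULL; no match; recursion stops.
Total rows emitted: 5.

5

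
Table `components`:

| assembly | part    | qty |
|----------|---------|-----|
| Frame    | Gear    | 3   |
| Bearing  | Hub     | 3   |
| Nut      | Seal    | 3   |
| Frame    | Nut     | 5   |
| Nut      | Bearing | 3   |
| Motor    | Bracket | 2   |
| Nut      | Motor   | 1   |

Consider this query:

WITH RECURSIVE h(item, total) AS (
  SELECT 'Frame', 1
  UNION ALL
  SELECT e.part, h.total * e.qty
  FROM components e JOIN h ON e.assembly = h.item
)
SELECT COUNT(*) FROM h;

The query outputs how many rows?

8

Base: (Frame, total=1).
Iteration 1: components of {Frame} -> Gear = 1*3 = 3, Nut = 1*5 = 5.
Iteration 2: components of {Gear,Nut} -> Bearing = 5*3 = 15, Motor = 5*1 = 5, Seal = 5*3 = 15.
Iteration 3: components of {Bearing,Motor,Seal} -> Bracket = 5*2 = 10, Hub = 15*3 = 45.
Iteration 4: no further components; recursion stops.
Total rows emitted: 8.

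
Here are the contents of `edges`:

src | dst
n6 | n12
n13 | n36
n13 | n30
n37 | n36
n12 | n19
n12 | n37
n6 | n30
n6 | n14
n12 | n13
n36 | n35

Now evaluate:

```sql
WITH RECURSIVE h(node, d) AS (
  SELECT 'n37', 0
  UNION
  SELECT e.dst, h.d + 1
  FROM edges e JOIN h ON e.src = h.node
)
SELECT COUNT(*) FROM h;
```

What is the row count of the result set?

Base: (n37, d=0).
Iteration 1: edges from {n37} -> (n36, d=1).
Iteration 2: edges from {n36} -> (n35, d=2).
Iteration 3: no outgoing edges from {n35}; recursion stops.
Total rows emitted: 3.

3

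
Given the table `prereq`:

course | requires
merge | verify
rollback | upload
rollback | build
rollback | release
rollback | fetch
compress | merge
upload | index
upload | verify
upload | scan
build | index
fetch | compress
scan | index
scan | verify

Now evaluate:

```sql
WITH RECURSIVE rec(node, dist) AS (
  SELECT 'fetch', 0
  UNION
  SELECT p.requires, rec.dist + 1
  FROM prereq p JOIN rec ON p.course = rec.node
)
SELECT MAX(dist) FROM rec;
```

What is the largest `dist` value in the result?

3

Base: (fetch, dist=0).
Iteration 1: edges from {fetch} -> (compress, dist=1).
Iteration 2: edges from {compress} -> (merge, dist=2).
Iteration 3: edges from {merge} -> (verify, dist=3).
Iteration 4: no outgoing edges from {verify}; recursion stops.
dist values: 0, 1, 2, 3; the maximum is 3.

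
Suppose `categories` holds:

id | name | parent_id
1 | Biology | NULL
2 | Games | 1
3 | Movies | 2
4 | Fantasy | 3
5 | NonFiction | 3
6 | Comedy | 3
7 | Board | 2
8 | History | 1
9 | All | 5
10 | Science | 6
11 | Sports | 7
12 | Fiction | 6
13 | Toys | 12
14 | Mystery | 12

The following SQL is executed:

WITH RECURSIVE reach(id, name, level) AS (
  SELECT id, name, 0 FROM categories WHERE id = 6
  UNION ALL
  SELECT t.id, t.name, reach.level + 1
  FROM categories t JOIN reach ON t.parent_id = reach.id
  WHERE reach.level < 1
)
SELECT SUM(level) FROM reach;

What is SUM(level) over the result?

Base: id=6 (Comedy) at level 0.
Iteration 1: rows with parent_id in {6} -> Science (id 10, level 1), Fiction (id 12, level 1).
Iteration 2: level < 1 fails for all current rows; recursion stops.
SUM(level) = 0 + 1 + 1 = 2.

2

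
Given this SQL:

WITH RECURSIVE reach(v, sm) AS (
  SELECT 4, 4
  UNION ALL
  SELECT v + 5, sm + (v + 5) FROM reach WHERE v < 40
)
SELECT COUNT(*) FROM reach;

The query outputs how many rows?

Base: v=4, sm=4.
Iteration 1: 4 < 40 holds -> v = 4 + 5 = 9, sm = 4 + 9 = 13.
Iteration 2: 9 < 40 holds -> v = 9 + 5 = 14, sm = 13 + 14 = 27.
Iteration 3: 14 < 40 holds -> v = 14 + 5 = 19, sm = 27 + 19 = 46.
Iteration 4: 19 < 40 holds -> v = 19 + 5 = 24, sm = 46 + 24 = 70.
Iteration 5: 24 < 40 holds -> v = 24 + 5 = 29, sm = 70 + 29 = 99.
Iteration 6: 29 < 40 holds -> v = 29 + 5 = 34, sm = 99 + 34 = 133.
Iteration 7: 34 < 40 holds -> v = 34 + 5 = 39, sm = 133 + 39 = 172.
Iteration 8: 39 < 40 holds -> v = 39 + 5 = 44, sm = 172 + 44 = 216.
Iteration 9: 44 < 40 fails; recursion stops.
Total rows emitted: 9.

9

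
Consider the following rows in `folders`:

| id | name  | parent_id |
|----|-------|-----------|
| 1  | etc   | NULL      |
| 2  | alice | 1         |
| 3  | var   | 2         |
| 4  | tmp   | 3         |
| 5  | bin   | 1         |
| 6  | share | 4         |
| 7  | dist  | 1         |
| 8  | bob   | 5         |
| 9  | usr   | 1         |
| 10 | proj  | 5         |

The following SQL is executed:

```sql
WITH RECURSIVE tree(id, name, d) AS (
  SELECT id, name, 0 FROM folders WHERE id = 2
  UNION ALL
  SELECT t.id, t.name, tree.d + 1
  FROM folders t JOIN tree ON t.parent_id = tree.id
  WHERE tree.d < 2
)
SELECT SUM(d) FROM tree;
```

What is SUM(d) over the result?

Base: id=2 (alice) at d 0.
Iteration 1: rows with parent_id in {2} -> var (id 3, d 1).
Iteration 2: rows with parent_id in {3} -> tmp (id 4, d 2).
Iteration 3: d < 2 fails for all current rows; recursion stops.
SUM(d) = 0 + 1 + 2 = 3.

3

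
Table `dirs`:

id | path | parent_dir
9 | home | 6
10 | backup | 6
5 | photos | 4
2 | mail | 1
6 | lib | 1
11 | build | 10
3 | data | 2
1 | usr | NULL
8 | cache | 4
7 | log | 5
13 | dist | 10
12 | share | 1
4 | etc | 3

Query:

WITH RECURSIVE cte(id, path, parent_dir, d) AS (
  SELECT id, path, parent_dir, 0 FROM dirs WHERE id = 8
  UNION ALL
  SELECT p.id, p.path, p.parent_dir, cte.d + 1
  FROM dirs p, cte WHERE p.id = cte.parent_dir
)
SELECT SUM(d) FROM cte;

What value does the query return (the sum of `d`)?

Base: id=8 (cache), parent_dir=4, d 0.
Iteration 1: join on id=4 -> etc (id 4, parent_dir=3, d 1).
Iteration 2: join on id=3 -> data (id 3, parent_dir=2, d 2).
Iteration 3: join on id=2 -> mail (id 2, parent_dir=1, d 3).
Iteration 4: join on id=1 -> usr (id 1, parent_dir=NULL, d 4).
Iteration 5: parent_dir is NULL; no match; recursion stops.
SUM(d) = 0 + 1 + 2 + 3 + 4 = 10.

10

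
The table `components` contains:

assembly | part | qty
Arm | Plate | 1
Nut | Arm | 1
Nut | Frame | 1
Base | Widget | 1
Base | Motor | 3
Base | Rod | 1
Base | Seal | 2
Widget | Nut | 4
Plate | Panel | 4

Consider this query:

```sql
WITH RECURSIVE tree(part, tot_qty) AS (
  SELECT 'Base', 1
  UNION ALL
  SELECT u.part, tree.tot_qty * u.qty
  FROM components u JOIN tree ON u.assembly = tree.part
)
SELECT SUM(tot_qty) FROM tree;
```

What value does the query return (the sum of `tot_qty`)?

Base: (Base, tot_qty=1).
Iteration 1: components of {Base} -> Motor = 1*3 = 3, Rod = 1*1 = 1, Seal = 1*2 = 2, Widget = 1*1 = 1.
Iteration 2: components of {Motor,Rod,Seal,Widget} -> Nut = 1*4 = 4.
Iteration 3: components of {Nut} -> Arm = 4*1 = 4, Frame = 4*1 = 4.
Iteration 4: components of {Arm,Frame} -> Plate = 4*1 = 4.
Iteration 5: components of {Plate} -> Panel = 4*4 = 16.
Iteration 6: no further components; recursion stops.
SUM(tot_qty) = 1 + 1 + 1 + 2 + 3 + 4 + 4 + 4 + 4 + 16 = 40.

40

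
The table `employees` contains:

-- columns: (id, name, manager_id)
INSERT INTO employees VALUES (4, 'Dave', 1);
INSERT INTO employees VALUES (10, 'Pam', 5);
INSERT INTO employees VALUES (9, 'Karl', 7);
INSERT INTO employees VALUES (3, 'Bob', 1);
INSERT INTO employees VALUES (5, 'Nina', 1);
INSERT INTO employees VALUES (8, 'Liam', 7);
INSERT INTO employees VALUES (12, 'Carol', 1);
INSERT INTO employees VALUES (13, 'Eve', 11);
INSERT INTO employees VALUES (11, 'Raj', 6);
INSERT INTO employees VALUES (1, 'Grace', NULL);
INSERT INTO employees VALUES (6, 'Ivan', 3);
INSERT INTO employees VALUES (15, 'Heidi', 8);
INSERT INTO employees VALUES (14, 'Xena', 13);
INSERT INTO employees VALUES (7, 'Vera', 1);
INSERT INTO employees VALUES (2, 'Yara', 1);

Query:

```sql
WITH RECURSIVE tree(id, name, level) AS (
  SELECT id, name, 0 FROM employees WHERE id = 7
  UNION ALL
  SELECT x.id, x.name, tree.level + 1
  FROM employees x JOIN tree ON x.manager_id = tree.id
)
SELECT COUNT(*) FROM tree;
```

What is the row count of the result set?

4

Base: id=7 (Vera) at level 0.
Iteration 1: rows with manager_id in {7} -> Liam (id 8, level 1), Karl (id 9, level 1).
Iteration 2: rows with manager_id in {8,9} -> Heidi (id 15, level 2).
Iteration 3: no rows with manager_id in {15}; recursion stops.
Total rows emitted: 4.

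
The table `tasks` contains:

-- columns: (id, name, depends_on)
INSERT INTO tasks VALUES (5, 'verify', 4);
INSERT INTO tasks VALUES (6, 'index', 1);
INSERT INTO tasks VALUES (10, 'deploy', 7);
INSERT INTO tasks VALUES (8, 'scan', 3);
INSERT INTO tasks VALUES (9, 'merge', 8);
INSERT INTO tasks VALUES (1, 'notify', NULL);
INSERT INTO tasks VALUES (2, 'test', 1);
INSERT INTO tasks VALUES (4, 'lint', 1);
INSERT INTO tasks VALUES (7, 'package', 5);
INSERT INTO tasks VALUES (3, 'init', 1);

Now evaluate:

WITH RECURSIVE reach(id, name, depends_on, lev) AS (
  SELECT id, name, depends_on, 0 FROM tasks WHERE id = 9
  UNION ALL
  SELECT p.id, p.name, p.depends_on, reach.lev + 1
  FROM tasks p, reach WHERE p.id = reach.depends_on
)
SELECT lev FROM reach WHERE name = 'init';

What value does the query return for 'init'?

Base: id=9 (merge), depends_on=8, lev 0.
Iteration 1: join on id=8 -> scan (id 8, depends_on=3, lev 1).
Iteration 2: join on id=3 -> init (id 3, depends_on=1, lev 2).
Iteration 3: join on id=1 -> notify (id 1, depends_on=NULL, lev 3).
Iteration 4: depends_on is NULL; no match; recursion stops.

2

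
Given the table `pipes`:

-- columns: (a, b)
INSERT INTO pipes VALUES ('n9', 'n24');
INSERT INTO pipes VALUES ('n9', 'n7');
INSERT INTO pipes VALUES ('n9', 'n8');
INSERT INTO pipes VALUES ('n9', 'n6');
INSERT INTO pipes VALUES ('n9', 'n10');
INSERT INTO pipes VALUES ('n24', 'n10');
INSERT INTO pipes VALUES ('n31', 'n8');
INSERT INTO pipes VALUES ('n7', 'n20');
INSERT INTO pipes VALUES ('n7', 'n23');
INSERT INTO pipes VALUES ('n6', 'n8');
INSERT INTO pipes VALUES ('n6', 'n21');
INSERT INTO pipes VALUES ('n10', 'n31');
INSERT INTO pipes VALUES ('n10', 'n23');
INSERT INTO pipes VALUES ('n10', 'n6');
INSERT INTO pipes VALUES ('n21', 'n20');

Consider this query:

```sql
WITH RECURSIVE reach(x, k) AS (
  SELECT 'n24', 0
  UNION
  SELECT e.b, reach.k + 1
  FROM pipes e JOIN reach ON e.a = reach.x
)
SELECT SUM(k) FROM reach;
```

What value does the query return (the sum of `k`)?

17

Base: (n24, k=0).
Iteration 1: edges from {n24} -> (n10, k=1).
Iteration 2: edges from {n10} -> (n23, k=2), (n31, k=2), (n6, k=2).
Iteration 3: edges from {n23,n31,n6} -> (n21, k=3), (n8, k=3). [UNION drops 1 duplicate row(s)]
Iteration 4: edges from {n21,n8} -> (n20, k=4).
Iteration 5: no outgoing edges from {n20}; recursion stops.
SUM(k) = 0 + 1 + 2 + 2 + 2 + 3 + 3 + 4 = 17.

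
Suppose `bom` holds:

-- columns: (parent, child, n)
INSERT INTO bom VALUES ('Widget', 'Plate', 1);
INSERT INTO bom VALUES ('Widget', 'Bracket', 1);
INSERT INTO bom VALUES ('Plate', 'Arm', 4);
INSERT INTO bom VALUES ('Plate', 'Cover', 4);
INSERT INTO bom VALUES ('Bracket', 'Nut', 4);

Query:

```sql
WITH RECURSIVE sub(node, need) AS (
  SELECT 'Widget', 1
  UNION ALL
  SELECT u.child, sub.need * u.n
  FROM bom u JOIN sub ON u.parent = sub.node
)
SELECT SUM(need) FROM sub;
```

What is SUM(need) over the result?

15

Base: (Widget, need=1).
Iteration 1: components of {Widget} -> Bracket = 1*1 = 1, Plate = 1*1 = 1.
Iteration 2: components of {Bracket,Plate} -> Arm = 1*4 = 4, Cover = 1*4 = 4, Nut = 1*4 = 4.
Iteration 3: no further components; recursion stops.
SUM(need) = 1 + 1 + 1 + 4 + 4 + 4 = 15.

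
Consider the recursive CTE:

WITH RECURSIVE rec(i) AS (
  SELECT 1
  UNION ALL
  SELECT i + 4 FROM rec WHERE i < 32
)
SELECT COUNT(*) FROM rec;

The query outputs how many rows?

9

Base: i=1.
Iteration 1: 1 < 32 holds -> i = 1 + 4 = 5.
Iteration 2: 5 < 32 holds -> i = 5 + 4 = 9.
Iteration 3: 9 < 32 holds -> i = 9 + 4 = 13.
Iteration 4: 13 < 32 holds -> i = 13 + 4 = 17.
Iteration 5: 17 < 32 holds -> i = 17 + 4 = 21.
Iteration 6: 21 < 32 holds -> i = 21 + 4 = 25.
Iteration 7: 25 < 32 holds -> i = 25 + 4 = 29.
Iteration 8: 29 < 32 holds -> i = 29 + 4 = 33.
Iteration 9: 33 < 32 fails; recursion stops.
Total rows emitted: 9.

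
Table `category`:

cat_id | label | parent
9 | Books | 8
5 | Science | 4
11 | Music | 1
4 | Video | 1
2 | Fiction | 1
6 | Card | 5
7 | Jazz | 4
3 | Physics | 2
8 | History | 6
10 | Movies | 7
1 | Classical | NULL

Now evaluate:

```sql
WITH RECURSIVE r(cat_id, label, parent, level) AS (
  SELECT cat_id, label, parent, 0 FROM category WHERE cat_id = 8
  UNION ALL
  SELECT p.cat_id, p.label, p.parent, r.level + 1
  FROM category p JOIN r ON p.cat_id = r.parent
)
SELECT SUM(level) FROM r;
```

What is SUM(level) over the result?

Base: cat_id=8 (History), parent=6, level 0.
Iteration 1: join on cat_id=6 -> Card (id 6, parent=5, level 1).
Iteration 2: join on cat_id=5 -> Science (id 5, parent=4, level 2).
Iteration 3: join on cat_id=4 -> Video (id 4, parent=1, level 3).
Iteration 4: join on cat_id=1 -> Classical (id 1, parent=NULL, level 4).
Iteration 5: parent is NULL; no match; recursion stops.
SUM(level) = 0 + 1 + 2 + 3 + 4 = 10.

10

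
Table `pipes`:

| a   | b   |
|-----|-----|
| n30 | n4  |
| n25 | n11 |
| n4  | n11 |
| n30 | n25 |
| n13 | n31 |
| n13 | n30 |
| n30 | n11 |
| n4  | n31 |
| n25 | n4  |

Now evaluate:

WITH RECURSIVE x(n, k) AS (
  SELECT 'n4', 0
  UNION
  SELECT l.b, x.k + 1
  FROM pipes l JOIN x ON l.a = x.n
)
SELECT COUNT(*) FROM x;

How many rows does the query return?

3

Base: (n4, k=0).
Iteration 1: edges from {n4} -> (n11, k=1), (n31, k=1).
Iteration 2: no outgoing edges from {n11,n31}; recursion stops.
Total rows emitted: 3.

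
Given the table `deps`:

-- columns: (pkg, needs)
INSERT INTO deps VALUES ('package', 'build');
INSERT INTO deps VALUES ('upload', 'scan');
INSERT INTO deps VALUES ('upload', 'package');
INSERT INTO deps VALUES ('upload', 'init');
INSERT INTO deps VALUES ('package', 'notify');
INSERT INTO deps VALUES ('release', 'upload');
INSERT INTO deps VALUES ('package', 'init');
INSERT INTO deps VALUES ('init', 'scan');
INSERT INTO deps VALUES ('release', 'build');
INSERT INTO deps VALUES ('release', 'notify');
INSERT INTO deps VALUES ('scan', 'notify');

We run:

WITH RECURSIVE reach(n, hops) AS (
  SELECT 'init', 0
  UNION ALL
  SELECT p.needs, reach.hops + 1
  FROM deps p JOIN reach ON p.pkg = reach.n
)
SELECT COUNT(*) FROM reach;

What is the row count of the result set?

Base: (init, hops=0).
Iteration 1: edges from {init} -> (scan, hops=1).
Iteration 2: edges from {scan} -> (notify, hops=2).
Iteration 3: no outgoing edges from {notify}; recursion stops.
Total rows emitted: 3.

3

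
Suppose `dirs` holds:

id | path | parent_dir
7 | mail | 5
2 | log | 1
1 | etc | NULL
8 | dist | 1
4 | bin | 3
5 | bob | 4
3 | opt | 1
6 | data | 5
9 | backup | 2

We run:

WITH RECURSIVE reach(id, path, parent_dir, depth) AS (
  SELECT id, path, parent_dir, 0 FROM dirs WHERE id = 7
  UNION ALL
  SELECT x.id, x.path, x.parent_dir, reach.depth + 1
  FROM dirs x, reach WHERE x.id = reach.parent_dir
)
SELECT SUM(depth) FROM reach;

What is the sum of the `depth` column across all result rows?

10

Base: id=7 (mail), parent_dir=5, depth 0.
Iteration 1: join on id=5 -> bob (id 5, parent_dir=4, depth 1).
Iteration 2: join on id=4 -> bin (id 4, parent_dir=3, depth 2).
Iteration 3: join on id=3 -> opt (id 3, parent_dir=1, depth 3).
Iteration 4: join on id=1 -> etc (id 1, parent_dir=NULL, depth 4).
Iteration 5: parent_dir is NULL; no match; recursion stops.
SUM(depth) = 0 + 1 + 2 + 3 + 4 = 10.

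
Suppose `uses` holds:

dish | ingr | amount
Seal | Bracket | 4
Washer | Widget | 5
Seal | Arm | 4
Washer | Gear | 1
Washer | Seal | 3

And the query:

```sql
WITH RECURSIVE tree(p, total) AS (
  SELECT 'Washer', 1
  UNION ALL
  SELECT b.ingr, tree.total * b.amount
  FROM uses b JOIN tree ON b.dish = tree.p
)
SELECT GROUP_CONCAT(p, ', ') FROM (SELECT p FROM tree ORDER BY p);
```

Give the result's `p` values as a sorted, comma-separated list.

Arm, Bracket, Gear, Seal, Washer, Widget

Base: (Washer, total=1).
Iteration 1: components of {Washer} -> Gear = 1*1 = 1, Seal = 1*3 = 3, Widget = 1*5 = 5.
Iteration 2: components of {Gear,Seal,Widget} -> Arm = 3*4 = 12, Bracket = 3*4 = 12.
Iteration 3: no further components; recursion stops.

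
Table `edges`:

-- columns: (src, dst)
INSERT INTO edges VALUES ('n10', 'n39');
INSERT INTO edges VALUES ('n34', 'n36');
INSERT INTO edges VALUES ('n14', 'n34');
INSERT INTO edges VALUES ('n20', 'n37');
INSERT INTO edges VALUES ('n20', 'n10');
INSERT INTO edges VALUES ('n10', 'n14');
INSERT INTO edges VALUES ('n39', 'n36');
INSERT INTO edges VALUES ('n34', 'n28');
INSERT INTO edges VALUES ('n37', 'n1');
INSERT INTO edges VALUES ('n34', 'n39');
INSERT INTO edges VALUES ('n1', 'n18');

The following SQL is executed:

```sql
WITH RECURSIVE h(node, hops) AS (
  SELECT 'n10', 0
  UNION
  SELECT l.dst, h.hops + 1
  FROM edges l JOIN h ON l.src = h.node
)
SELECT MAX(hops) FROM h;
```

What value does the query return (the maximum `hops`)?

Base: (n10, hops=0).
Iteration 1: edges from {n10} -> (n14, hops=1), (n39, hops=1).
Iteration 2: edges from {n14,n39} -> (n34, hops=2), (n36, hops=2).
Iteration 3: edges from {n34,n36} -> (n28, hops=3), (n36, hops=3), (n39, hops=3).
Iteration 4: edges from {n28,n36,n39} -> (n36, hops=4).
Iteration 5: no outgoing edges from {n36}; recursion stops.
hops values: 0, 1, 1, 2, 2, 3, 3, 3, 4; the maximum is 4.

4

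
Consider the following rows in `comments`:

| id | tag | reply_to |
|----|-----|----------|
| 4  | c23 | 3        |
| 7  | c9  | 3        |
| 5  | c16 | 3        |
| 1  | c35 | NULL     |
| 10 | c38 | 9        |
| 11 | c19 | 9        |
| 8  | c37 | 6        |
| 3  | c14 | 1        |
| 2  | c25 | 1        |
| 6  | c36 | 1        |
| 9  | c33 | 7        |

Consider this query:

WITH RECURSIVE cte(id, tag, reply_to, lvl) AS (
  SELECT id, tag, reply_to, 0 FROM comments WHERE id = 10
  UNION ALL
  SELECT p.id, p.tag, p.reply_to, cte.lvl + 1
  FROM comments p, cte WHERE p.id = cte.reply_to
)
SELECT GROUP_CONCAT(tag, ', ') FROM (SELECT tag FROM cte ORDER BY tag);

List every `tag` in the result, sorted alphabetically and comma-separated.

Base: id=10 (c38), reply_to=9, lvl 0.
Iteration 1: join on id=9 -> c33 (id 9, reply_to=7, lvl 1).
Iteration 2: join on id=7 -> c9 (id 7, reply_to=3, lvl 2).
Iteration 3: join on id=3 -> c14 (id 3, reply_to=1, lvl 3).
Iteration 4: join on id=1 -> c35 (id 1, reply_to=NULL, lvl 4).
Iteration 5: reply_to is NULL; no match; recursion stops.

c14, c33, c35, c38, c9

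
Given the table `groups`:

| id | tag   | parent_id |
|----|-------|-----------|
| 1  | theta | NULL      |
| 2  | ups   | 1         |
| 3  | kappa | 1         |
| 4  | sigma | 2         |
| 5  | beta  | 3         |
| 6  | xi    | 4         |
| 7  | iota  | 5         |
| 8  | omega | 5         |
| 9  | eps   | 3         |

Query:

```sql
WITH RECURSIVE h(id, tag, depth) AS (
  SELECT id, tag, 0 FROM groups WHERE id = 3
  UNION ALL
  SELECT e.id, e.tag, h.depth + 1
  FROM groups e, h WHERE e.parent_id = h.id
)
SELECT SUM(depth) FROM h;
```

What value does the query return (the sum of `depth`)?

Base: id=3 (kappa) at depth 0.
Iteration 1: rows with parent_id in {3} -> beta (id 5, depth 1), eps (id 9, depth 1).
Iteration 2: rows with parent_id in {5,9} -> iota (id 7, depth 2), omega (id 8, depth 2).
Iteration 3: no rows with parent_id in {7,8}; recursion stops.
SUM(depth) = 0 + 1 + 1 + 2 + 2 = 6.

6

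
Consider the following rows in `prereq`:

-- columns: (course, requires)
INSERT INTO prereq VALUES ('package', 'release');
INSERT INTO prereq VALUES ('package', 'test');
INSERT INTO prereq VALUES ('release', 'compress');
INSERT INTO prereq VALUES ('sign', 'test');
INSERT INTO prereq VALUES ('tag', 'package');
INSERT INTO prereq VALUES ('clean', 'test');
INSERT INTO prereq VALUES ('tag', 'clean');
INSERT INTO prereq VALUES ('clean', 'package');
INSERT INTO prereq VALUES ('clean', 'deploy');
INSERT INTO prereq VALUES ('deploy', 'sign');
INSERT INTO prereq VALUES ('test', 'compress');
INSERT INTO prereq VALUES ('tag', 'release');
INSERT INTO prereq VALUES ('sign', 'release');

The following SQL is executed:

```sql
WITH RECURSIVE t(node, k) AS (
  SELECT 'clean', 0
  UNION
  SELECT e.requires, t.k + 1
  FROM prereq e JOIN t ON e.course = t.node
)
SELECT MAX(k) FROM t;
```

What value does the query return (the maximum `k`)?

Base: (clean, k=0).
Iteration 1: edges from {clean} -> (deploy, k=1), (package, k=1), (test, k=1).
Iteration 2: edges from {deploy,package,test} -> (compress, k=2), (release, k=2), (sign, k=2), (test, k=2).
Iteration 3: edges from {compress,release,sign,test} -> (compress, k=3), (release, k=3), (test, k=3). [UNION drops 1 duplicate row(s)]
Iteration 4: edges from {compress,release,test} -> (compress, k=4). [UNION drops 1 duplicate row(s)]
Iteration 5: no outgoing edges from {compress}; recursion stops.
k values: 0, 1, 1, 1, 2, 2, 2, 2, 3, 3, 3, 4; the maximum is 4.

4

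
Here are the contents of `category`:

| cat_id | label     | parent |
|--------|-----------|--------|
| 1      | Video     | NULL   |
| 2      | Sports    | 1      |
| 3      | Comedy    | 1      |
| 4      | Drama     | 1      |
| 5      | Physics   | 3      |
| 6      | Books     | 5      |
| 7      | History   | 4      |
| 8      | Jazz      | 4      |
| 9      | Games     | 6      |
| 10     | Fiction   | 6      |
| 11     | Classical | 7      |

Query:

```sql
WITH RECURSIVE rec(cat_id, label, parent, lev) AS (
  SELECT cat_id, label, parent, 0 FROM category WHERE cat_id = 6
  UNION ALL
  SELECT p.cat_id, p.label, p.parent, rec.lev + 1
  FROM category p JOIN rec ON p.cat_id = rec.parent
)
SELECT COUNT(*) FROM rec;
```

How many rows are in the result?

4

Base: cat_id=6 (Books), parent=5, lev 0.
Iteration 1: join on cat_id=5 -> Physics (id 5, parent=3, lev 1).
Iteration 2: join on cat_id=3 -> Comedy (id 3, parent=1, lev 2).
Iteration 3: join on cat_id=1 -> Video (id 1, parent=NULL, lev 3).
Iteration 4: parent is NULL; no match; recursion stops.
Total rows emitted: 4.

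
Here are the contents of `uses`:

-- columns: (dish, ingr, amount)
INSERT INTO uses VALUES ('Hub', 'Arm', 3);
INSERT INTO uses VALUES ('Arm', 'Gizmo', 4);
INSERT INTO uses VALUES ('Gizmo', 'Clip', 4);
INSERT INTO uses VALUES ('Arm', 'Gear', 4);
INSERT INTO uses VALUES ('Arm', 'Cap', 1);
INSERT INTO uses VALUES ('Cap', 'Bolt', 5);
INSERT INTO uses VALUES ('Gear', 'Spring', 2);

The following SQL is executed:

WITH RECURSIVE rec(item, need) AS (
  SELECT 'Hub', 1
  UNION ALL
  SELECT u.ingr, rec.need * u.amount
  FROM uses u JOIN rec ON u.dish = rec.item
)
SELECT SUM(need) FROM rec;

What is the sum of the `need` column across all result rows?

Base: (Hub, need=1).
Iteration 1: components of {Hub} -> Arm = 1*3 = 3.
Iteration 2: components of {Arm} -> Cap = 3*1 = 3, Gear = 3*4 = 12, Gizmo = 3*4 = 12.
Iteration 3: components of {Cap,Gear,Gizmo} -> Bolt = 3*5 = 15, Clip = 12*4 = 48, Spring = 12*2 = 24.
Iteration 4: no further components; recursion stops.
SUM(need) = 1 + 3 + 12 + 12 + 3 + 48 + 24 + 15 = 118.

118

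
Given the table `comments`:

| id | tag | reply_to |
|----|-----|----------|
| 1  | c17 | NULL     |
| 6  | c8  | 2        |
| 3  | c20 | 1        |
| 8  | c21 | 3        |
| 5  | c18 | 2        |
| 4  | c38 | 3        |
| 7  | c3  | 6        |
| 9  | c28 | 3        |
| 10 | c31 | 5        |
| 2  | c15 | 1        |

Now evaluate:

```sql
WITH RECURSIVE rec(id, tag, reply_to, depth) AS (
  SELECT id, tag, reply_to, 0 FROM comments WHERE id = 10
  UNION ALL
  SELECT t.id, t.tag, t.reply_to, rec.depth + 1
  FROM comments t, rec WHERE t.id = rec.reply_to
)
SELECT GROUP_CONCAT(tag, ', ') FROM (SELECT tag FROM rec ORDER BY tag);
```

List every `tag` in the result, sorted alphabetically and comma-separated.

c15, c17, c18, c31

Base: id=10 (c31), reply_to=5, depth 0.
Iteration 1: join on id=5 -> c18 (id 5, reply_to=2, depth 1).
Iteration 2: join on id=2 -> c15 (id 2, reply_to=1, depth 2).
Iteration 3: join on id=1 -> c17 (id 1, reply_to=NULL, depth 3).
Iteration 4: reply_to is NULL; no match; recursion stops.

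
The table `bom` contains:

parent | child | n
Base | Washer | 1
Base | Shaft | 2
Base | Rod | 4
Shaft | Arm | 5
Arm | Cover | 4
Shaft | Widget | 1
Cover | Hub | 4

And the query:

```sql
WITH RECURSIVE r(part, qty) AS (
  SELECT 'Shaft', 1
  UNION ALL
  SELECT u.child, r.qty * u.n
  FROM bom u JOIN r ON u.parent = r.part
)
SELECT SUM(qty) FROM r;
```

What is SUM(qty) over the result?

Base: (Shaft, qty=1).
Iteration 1: components of {Shaft} -> Arm = 1*5 = 5, Widget = 1*1 = 1.
Iteration 2: components of {Arm,Widget} -> Cover = 5*4 = 20.
Iteration 3: components of {Cover} -> Hub = 20*4 = 80.
Iteration 4: no further components; recursion stops.
SUM(qty) = 1 + 5 + 1 + 20 + 80 = 107.

107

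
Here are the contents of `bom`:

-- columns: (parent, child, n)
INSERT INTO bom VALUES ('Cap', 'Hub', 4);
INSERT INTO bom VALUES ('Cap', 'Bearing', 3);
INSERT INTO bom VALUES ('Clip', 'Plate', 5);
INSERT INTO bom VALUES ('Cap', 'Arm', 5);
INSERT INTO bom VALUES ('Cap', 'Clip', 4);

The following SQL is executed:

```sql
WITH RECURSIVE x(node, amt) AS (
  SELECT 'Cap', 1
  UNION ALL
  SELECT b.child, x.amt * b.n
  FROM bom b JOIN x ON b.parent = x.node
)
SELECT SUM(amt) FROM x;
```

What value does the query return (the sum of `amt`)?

37

Base: (Cap, amt=1).
Iteration 1: components of {Cap} -> Arm = 1*5 = 5, Bearing = 1*3 = 3, Clip = 1*4 = 4, Hub = 1*4 = 4.
Iteration 2: components of {Arm,Bearing,Clip,Hub} -> Plate = 4*5 = 20.
Iteration 3: no further components; recursion stops.
SUM(amt) = 1 + 5 + 4 + 4 + 3 + 20 = 37.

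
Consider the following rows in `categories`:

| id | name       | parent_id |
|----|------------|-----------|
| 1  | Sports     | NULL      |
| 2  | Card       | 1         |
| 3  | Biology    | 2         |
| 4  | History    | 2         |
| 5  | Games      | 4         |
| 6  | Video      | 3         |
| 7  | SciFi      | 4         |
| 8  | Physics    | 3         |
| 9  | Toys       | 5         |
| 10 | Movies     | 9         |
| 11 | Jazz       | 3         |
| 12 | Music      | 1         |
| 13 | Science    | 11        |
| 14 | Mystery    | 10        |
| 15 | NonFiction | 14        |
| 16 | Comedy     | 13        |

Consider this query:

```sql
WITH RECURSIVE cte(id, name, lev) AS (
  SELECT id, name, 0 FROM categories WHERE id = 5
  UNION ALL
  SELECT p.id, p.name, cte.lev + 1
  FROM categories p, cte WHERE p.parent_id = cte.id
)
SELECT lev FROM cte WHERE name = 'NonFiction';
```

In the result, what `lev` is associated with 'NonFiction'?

Base: id=5 (Games) at lev 0.
Iteration 1: rows with parent_id in {5} -> Toys (id 9, lev 1).
Iteration 2: rows with parent_id in {9} -> Movies (id 10, lev 2).
Iteration 3: rows with parent_id in {10} -> Mystery (id 14, lev 3).
Iteration 4: rows with parent_id in {14} -> NonFiction (id 15, lev 4).
Iteration 5: no rows with parent_id in {15}; recursion stops.

4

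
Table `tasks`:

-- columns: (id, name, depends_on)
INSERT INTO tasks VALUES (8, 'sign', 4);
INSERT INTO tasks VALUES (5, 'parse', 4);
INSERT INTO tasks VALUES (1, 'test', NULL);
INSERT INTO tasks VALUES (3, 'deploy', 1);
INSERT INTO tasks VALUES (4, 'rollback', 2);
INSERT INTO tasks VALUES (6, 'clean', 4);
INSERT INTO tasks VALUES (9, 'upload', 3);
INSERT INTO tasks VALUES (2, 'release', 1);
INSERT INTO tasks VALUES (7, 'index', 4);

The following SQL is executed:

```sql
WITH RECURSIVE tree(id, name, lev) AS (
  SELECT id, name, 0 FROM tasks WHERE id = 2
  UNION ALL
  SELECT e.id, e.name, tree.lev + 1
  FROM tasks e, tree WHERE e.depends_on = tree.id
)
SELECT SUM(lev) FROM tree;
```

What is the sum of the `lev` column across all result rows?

9

Base: id=2 (release) at lev 0.
Iteration 1: rows with depends_on in {2} -> rollback (id 4, lev 1).
Iteration 2: rows with depends_on in {4} -> parse (id 5, lev 2), clean (id 6, lev 2), index (id 7, lev 2), sign (id 8, lev 2).
Iteration 3: no rows with depends_on in {5,6,7,8}; recursion stops.
SUM(lev) = 0 + 1 + 2 + 2 + 2 + 2 = 9.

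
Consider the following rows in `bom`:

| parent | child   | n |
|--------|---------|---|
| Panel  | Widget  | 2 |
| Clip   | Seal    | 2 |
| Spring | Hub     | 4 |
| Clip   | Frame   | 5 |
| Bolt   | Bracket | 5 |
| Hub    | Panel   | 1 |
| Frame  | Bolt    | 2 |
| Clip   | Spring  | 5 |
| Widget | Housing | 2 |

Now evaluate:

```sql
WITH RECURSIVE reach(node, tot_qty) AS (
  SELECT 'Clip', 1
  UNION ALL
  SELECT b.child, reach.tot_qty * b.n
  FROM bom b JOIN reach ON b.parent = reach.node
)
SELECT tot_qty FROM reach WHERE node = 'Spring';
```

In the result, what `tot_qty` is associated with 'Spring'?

Base: (Clip, tot_qty=1).
Iteration 1: components of {Clip} -> Frame = 1*5 = 5, Seal = 1*2 = 2, Spring = 1*5 = 5.
Iteration 2: components of {Frame,Seal,Spring} -> Bolt = 5*2 = 10, Hub = 5*4 = 20.
Iteration 3: components of {Bolt,Hub} -> Bracket = 10*5 = 50, Panel = 20*1 = 20.
Iteration 4: components of {Bracket,Panel} -> Widget = 20*2 = 40.
Iteration 5: components of {Widget} -> Housing = 40*2 = 80.
Iteration 6: no further components; recursion stops.

5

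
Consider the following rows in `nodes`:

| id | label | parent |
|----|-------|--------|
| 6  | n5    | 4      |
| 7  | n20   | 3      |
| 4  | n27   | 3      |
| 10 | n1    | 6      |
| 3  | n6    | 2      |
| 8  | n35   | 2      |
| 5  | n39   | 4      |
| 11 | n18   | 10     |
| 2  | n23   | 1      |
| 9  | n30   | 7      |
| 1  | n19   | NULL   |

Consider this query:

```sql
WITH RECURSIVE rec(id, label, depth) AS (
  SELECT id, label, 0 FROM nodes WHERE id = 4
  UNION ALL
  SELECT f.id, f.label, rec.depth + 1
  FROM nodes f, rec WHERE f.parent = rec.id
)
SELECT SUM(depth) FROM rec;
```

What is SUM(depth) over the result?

Base: id=4 (n27) at depth 0.
Iteration 1: rows with parent in {4} -> n39 (id 5, depth 1), n5 (id 6, depth 1).
Iteration 2: rows with parent in {5,6} -> n1 (id 10, depth 2).
Iteration 3: rows with parent in {10} -> n18 (id 11, depth 3).
Iteration 4: no rows with parent in {11}; recursion stops.
SUM(depth) = 0 + 1 + 1 + 2 + 3 = 7.

7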